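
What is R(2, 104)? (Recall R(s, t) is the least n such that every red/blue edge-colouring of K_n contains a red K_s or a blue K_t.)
R(2, 104) = 104

R(2, k) = k for all k ≥ 2: in a 2-colouring of K_k, either some edge is red (a red K_2) or all edges are blue (a blue K_k). And K_{103} coloured all-blue has no blue K_104, so R(2, 104) > 103. Hence R(2, 104) = 104.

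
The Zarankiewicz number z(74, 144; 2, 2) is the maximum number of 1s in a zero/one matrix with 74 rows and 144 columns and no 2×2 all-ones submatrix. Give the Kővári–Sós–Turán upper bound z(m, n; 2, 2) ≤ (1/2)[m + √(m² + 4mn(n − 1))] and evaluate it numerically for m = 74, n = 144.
z(74, 144; 2, 2) ≤ (1/2)[74 + √(74² + 4·74·144·143)] = (1/2)[74 + √6100708] = 1271.9806

Kővári–Sós–Turán: let r_1, ..., r_74 be the row sums and z = Σ r_i the total number of 1s. Each pair of columns can share at most one row with both entries 1 (else a 2×2 all-ones block appears), so Σ_i C(r_i, 2) ≤ C(144, 2) = 10296. By convexity Σ_i C(r_i, 2) ≥ 74·C(z/74, 2) = z(z − 74)/(2·74), giving z² − 74z − 74·144·143 ≤ 0 and hence z ≤ (1/2)[74 + √(5476 + 4·1523808)] = (1/2)[74 + √6100708] ≈ (1/2)(74 + 2469.9611) = 1271.9806.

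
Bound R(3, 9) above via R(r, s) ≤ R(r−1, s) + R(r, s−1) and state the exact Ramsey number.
R(3, 9) ≤ R(2, 9) + R(3, 8) = 9 + 28 = 37; exact value R(3, 9) = 36.

The Erdős–Szekeres recurrence R(r, s) ≤ R(r−1, s) + R(r, s−1) applied to (r, s) = (3, 9) gives
  R(3, 9) ≤ R(2, 9) + R(3, 8) = 9 + 28 = 37.
(Recall R(2, k) = k and R is symmetric.) The recurrence is not tight here (it gives 37, but the exact value is R(3, 9) = 36); the tight upper bound requires a sharper argument than the simple recurrence, combined with a lower-bound construction on K_{35}.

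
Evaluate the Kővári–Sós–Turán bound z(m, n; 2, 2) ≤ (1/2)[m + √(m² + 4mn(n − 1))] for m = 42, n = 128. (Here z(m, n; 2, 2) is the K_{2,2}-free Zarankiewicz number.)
z(42, 128; 2, 2) ≤ (1/2)[42 + √(42² + 4·42·128·127)] = (1/2)[42 + √2732772] = 847.5549

Kővári–Sós–Turán: let r_1, ..., r_42 be the row sums and z = Σ r_i the total number of 1s. Each pair of columns can share at most one row with both entries 1 (else a 2×2 all-ones block appears), so Σ_i C(r_i, 2) ≤ C(128, 2) = 8128. By convexity Σ_i C(r_i, 2) ≥ 42·C(z/42, 2) = z(z − 42)/(2·42), giving z² − 42z − 42·128·127 ≤ 0 and hence z ≤ (1/2)[42 + √(1764 + 4·682752)] = (1/2)[42 + √2732772] ≈ (1/2)(42 + 1653.1098) = 847.5549.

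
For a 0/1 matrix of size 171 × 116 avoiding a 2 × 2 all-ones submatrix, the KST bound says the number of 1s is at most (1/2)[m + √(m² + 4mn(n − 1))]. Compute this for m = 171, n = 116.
z(171, 116; 2, 2) ≤ (1/2)[171 + √(171² + 4·171·116·115)] = (1/2)[171 + √9153801] = 1598.2625

Kővári–Sós–Turán: let r_1, ..., r_171 be the row sums and z = Σ r_i the total number of 1s. Each pair of columns can share at most one row with both entries 1 (else a 2×2 all-ones block appears), so Σ_i C(r_i, 2) ≤ C(116, 2) = 6670. By convexity Σ_i C(r_i, 2) ≥ 171·C(z/171, 2) = z(z − 171)/(2·171), giving z² − 171z − 171·116·115 ≤ 0 and hence z ≤ (1/2)[171 + √(29241 + 4·2281140)] = (1/2)[171 + √9153801] ≈ (1/2)(171 + 3025.5249) = 1598.2625.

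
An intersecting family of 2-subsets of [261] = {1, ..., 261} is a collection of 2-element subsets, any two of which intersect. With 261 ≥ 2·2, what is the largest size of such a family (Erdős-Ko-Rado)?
max |F| = C(260, 1) = 260

Erdős-Ko-Rado (1961): when n ≥ 2k, max |F| = C(n−1, k−1). The bound is attained by the star {A : i ∈ A} for any fixed i ∈ [n]. Here C(261−1, 2−1) = C(260, 1) = 260.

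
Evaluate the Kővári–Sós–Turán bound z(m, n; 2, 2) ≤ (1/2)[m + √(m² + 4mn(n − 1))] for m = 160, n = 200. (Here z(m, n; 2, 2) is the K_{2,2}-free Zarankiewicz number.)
z(160, 200; 2, 2) ≤ (1/2)[160 + √(160² + 4·160·200·199)] = (1/2)[160 + √25497600] = 2604.7574

Kővári–Sós–Turán: let r_1, ..., r_160 be the row sums and z = Σ r_i the total number of 1s. Each pair of columns can share at most one row with both entries 1 (else a 2×2 all-ones block appears), so Σ_i C(r_i, 2) ≤ C(200, 2) = 19900. By convexity Σ_i C(r_i, 2) ≥ 160·C(z/160, 2) = z(z − 160)/(2·160), giving z² − 160z − 160·200·199 ≤ 0 and hence z ≤ (1/2)[160 + √(25600 + 4·6368000)] = (1/2)[160 + √25497600] ≈ (1/2)(160 + 5049.5148) = 2604.7574.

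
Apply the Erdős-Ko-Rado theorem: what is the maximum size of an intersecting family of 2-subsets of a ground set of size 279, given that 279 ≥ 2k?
max |F| = C(278, 1) = 278

Erdős-Ko-Rado (1961): when n ≥ 2k, max |F| = C(n−1, k−1). The bound is attained by the star {A : i ∈ A} for any fixed i ∈ [n]. Here C(279−1, 2−1) = C(278, 1) = 278.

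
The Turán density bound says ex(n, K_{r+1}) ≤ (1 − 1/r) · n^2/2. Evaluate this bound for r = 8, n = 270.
Turán density bound = (7/8) · 270^2/2 = 127575/4 ≈ 31893.75

Turán's theorem: ex(n, K_{r+1}) is achieved by the complete r-partite Turán graph T(n, r) with parts as balanced as possible, and is at most (1 − 1/r) · n^2/2. For r = 8, n = 270: the density bound is (7/8) · 72900/2 = 127575/4 ≈ 31893.75. The integer-valued extremum is e(T(270, 8)) = 31893, which is strictly less than the density bound 127575/4 since 8 ∤ 270 (the parts of T(270, 8) cannot all be equal).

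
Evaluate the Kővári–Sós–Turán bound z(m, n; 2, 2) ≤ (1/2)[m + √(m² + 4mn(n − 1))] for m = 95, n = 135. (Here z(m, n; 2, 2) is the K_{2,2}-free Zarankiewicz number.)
z(95, 135; 2, 2) ≤ (1/2)[95 + √(95² + 4·95·135·134)] = (1/2)[95 + √6883225] = 1359.295

Kővári–Sós–Turán: let r_1, ..., r_95 be the row sums and z = Σ r_i the total number of 1s. Each pair of columns can share at most one row with both entries 1 (else a 2×2 all-ones block appears), so Σ_i C(r_i, 2) ≤ C(135, 2) = 9045. By convexity Σ_i C(r_i, 2) ≥ 95·C(z/95, 2) = z(z − 95)/(2·95), giving z² − 95z − 95·135·134 ≤ 0 and hence z ≤ (1/2)[95 + √(9025 + 4·1718550)] = (1/2)[95 + √6883225] ≈ (1/2)(95 + 2623.5901) = 1359.295.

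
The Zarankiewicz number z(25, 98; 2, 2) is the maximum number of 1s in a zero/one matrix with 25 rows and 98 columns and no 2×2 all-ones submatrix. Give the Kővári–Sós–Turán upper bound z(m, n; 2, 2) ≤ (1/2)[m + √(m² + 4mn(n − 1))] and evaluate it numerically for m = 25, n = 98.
z(25, 98; 2, 2) ≤ (1/2)[25 + √(25² + 4·25·98·97)] = (1/2)[25 + √951225] = 500.1538

Kővári–Sós–Turán: let r_1, ..., r_25 be the row sums and z = Σ r_i the total number of 1s. Each pair of columns can share at most one row with both entries 1 (else a 2×2 all-ones block appears), so Σ_i C(r_i, 2) ≤ C(98, 2) = 4753. By convexity Σ_i C(r_i, 2) ≥ 25·C(z/25, 2) = z(z − 25)/(2·25), giving z² − 25z − 25·98·97 ≤ 0 and hence z ≤ (1/2)[25 + √(625 + 4·237650)] = (1/2)[25 + √951225] ≈ (1/2)(25 + 975.3076) = 500.1538.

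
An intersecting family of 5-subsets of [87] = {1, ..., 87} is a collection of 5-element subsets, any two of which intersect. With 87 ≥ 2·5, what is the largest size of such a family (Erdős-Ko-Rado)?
max |F| = C(86, 4) = 2123555

Erdős-Ko-Rado (1961): when n ≥ 2k, max |F| = C(n−1, k−1). The bound is attained by the star {A : i ∈ A} for any fixed i ∈ [n]. Here C(87−1, 5−1) = C(86, 4) = 2123555.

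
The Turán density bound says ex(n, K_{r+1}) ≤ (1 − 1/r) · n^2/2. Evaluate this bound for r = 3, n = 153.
Turán density bound = (2/3) · 153^2/2 = 7803

Turán's theorem: ex(n, K_{r+1}) is achieved by the complete r-partite Turán graph T(n, r) with parts as balanced as possible, and is at most (1 − 1/r) · n^2/2. For r = 3, n = 153: the density bound is (2/3) · 23409/2 = 7803. Since 3 ∣ 153, the Turán graph T(153, 3) has parts of equal size 51, and its edge count e(T(153, 3)) = 7803 attains the density bound exactly.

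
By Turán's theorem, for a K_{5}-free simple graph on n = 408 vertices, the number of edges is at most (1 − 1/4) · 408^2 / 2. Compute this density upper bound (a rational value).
Turán density bound = (3/4) · 408^2/2 = 62424

Turán's theorem: ex(n, K_{r+1}) is achieved by the complete r-partite Turán graph T(n, r) with parts as balanced as possible, and is at most (1 − 1/r) · n^2/2. For r = 4, n = 408: the density bound is (3/4) · 166464/2 = 62424. Since 4 ∣ 408, the Turán graph T(408, 4) has parts of equal size 102, and its edge count e(T(408, 4)) = 62424 attains the density bound exactly.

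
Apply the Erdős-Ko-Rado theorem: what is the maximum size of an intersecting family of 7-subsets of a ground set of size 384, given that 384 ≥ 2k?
max |F| = C(383, 6) = 4214724798753

Erdős-Ko-Rado (1961): when n ≥ 2k, max |F| = C(n−1, k−1). The bound is attained by the star {A : i ∈ A} for any fixed i ∈ [n]. Here C(384−1, 7−1) = C(383, 6) = 4214724798753.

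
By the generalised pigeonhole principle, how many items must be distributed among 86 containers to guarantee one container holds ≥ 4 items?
n = (4 − 1)·86 + 1 = 259

By the generalised pigeonhole principle, to guarantee some box contains ≥ r objects we need more than (r − 1) · k objects total. Threshold: n = (r − 1) · k + 1. With r = 4 and k = 86: n = 3 · 86 + 1 = 258 + 1 = 259. For n = 258 = 3 · 86, we can put exactly 3 objects in every box, avoiding 4 in any single one — so 259 is tight.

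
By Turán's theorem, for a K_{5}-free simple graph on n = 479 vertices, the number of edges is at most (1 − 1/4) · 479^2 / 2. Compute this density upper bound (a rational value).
Turán density bound = (3/4) · 479^2/2 = 688323/8 ≈ 86040.375

Turán's theorem: ex(n, K_{r+1}) is achieved by the complete r-partite Turán graph T(n, r) with parts as balanced as possible, and is at most (1 − 1/r) · n^2/2. For r = 4, n = 479: the density bound is (3/4) · 229441/2 = 688323/8 ≈ 86040.375. The integer-valued extremum is e(T(479, 4)) = 86040, which is strictly less than the density bound 688323/8 since 4 ∤ 479 (the parts of T(479, 4) cannot all be equal).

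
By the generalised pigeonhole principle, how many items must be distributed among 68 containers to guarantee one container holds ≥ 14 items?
n = (14 − 1)·68 + 1 = 885

By the generalised pigeonhole principle, to guarantee some box contains ≥ r objects we need more than (r − 1) · k objects total. Threshold: n = (r − 1) · k + 1. With r = 14 and k = 68: n = 13 · 68 + 1 = 884 + 1 = 885. For n = 884 = 13 · 68, we can put exactly 13 objects in every box, avoiding 14 in any single one — so 885 is tight.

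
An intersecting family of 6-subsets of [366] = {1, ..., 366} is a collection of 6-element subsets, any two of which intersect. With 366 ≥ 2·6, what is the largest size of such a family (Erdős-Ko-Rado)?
max |F| = C(365, 5) = 52521291823

The Erdős-Ko-Rado theorem states: for n ≥ 2k, an intersecting family of k-subsets of an n-element set has size at most C(n − 1, k − 1), with equality for 'star' families {A ⊆ [n] : |A| = k, i ∈ A} (fix an element i). For n = 366, k = 6: C(365, 5) = 52521291823.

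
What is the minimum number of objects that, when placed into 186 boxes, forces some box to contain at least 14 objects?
n = (14 − 1)·186 + 1 = 2419

By the generalised pigeonhole principle, to guarantee some box contains ≥ r objects we need more than (r − 1) · k objects total. Threshold: n = (r − 1) · k + 1. With r = 14 and k = 186: n = 13 · 186 + 1 = 2418 + 1 = 2419. For n = 2418 = 13 · 186, we can put exactly 13 objects in every box, avoiding 14 in any single one — so 2419 is tight.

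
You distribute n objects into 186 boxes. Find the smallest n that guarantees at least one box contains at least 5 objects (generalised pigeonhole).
n = (5 − 1)·186 + 1 = 745

By the generalised pigeonhole principle, to guarantee some box contains ≥ r objects we need more than (r − 1) · k objects total. Threshold: n = (r − 1) · k + 1. With r = 5 and k = 186: n = 4 · 186 + 1 = 744 + 1 = 745. For n = 744 = 4 · 186, we can put exactly 4 objects in every box, avoiding 5 in any single one — so 745 is tight.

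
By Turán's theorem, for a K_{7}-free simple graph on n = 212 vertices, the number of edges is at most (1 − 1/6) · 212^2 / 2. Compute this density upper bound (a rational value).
Turán density bound = (5/6) · 212^2/2 = 56180/3 ≈ 18726.6667

Turán's theorem: ex(n, K_{r+1}) is achieved by the complete r-partite Turán graph T(n, r) with parts as balanced as possible, and is at most (1 − 1/r) · n^2/2. For r = 6, n = 212: the density bound is (5/6) · 44944/2 = 56180/3 ≈ 18726.6667. The integer-valued extremum is e(T(212, 6)) = 18726, which is strictly less than the density bound 56180/3 since 6 ∤ 212 (the parts of T(212, 6) cannot all be equal).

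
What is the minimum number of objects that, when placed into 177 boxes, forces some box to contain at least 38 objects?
n = (38 − 1)·177 + 1 = 6550

By the generalised pigeonhole principle, to guarantee some box contains ≥ r objects we need more than (r − 1) · k objects total. Threshold: n = (r − 1) · k + 1. With r = 38 and k = 177: n = 37 · 177 + 1 = 6549 + 1 = 6550. For n = 6549 = 37 · 177, we can put exactly 37 objects in every box, avoiding 38 in any single one — so 6550 is tight.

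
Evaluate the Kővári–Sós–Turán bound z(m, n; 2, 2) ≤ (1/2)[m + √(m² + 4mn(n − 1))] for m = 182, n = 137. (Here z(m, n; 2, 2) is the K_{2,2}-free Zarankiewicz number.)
z(182, 137; 2, 2) ≤ (1/2)[182 + √(182² + 4·182·137·136)] = (1/2)[182 + √13597220] = 1934.7204

Kővári–Sós–Turán: let r_1, ..., r_182 be the row sums and z = Σ r_i the total number of 1s. Each pair of columns can share at most one row with both entries 1 (else a 2×2 all-ones block appears), so Σ_i C(r_i, 2) ≤ C(137, 2) = 9316. By convexity Σ_i C(r_i, 2) ≥ 182·C(z/182, 2) = z(z − 182)/(2·182), giving z² − 182z − 182·137·136 ≤ 0 and hence z ≤ (1/2)[182 + √(33124 + 4·3391024)] = (1/2)[182 + √13597220] ≈ (1/2)(182 + 3687.4408) = 1934.7204.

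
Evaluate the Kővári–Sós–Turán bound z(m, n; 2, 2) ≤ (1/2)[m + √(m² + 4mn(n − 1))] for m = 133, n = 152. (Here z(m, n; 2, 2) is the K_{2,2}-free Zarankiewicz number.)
z(133, 152; 2, 2) ≤ (1/2)[133 + √(133² + 4·133·152·151)] = (1/2)[133 + √12228153] = 1814.9388

Kővári–Sós–Turán: let r_1, ..., r_133 be the row sums and z = Σ r_i the total number of 1s. Each pair of columns can share at most one row with both entries 1 (else a 2×2 all-ones block appears), so Σ_i C(r_i, 2) ≤ C(152, 2) = 11476. By convexity Σ_i C(r_i, 2) ≥ 133·C(z/133, 2) = z(z − 133)/(2·133), giving z² − 133z − 133·152·151 ≤ 0 and hence z ≤ (1/2)[133 + √(17689 + 4·3052616)] = (1/2)[133 + √12228153] ≈ (1/2)(133 + 3496.8776) = 1814.9388.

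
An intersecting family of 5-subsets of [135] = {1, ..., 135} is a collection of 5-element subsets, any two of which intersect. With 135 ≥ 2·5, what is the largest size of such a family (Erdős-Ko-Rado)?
max |F| = C(134, 4) = 12840751

The Erdős-Ko-Rado theorem states: for n ≥ 2k, an intersecting family of k-subsets of an n-element set has size at most C(n − 1, k − 1), with equality for 'star' families {A ⊆ [n] : |A| = k, i ∈ A} (fix an element i). For n = 135, k = 5: C(134, 4) = 12840751.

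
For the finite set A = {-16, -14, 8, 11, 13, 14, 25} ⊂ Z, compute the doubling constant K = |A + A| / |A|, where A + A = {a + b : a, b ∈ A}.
K = |A + A| / |A| = 26/7

Enumerate A + A = {a + b : a, b ∈ A}. With |A| = 7, there are |A|^2 = 49 ordered sum pairs; collecting distinct values, A + A = {-32, -30, -28, -8, -6, -5, -3, -2, -1, 0, 9, 11, 16, 19, 21, 22, 24, 25, 26, 27, 28, 33, 36, 38, 39, 50}, so |A + A| = 26. Thus K = 26/7. For comparison, the minimum possible |A + A| over all 7-element sets is 2·7 − 1 = 13 (so min K = 13/7), attained only by arithmetic progressions.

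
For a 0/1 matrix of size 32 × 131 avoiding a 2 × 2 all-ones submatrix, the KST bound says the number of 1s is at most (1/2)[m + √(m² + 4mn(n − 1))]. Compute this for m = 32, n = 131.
z(32, 131; 2, 2) ≤ (1/2)[32 + √(32² + 4·32·131·130)] = (1/2)[32 + √2180864] = 754.3874

Kővári–Sós–Turán: let r_1, ..., r_32 be the row sums and z = Σ r_i the total number of 1s. Each pair of columns can share at most one row with both entries 1 (else a 2×2 all-ones block appears), so Σ_i C(r_i, 2) ≤ C(131, 2) = 8515. By convexity Σ_i C(r_i, 2) ≥ 32·C(z/32, 2) = z(z − 32)/(2·32), giving z² − 32z − 32·131·130 ≤ 0 and hence z ≤ (1/2)[32 + √(1024 + 4·544960)] = (1/2)[32 + √2180864] ≈ (1/2)(32 + 1476.7749) = 754.3874.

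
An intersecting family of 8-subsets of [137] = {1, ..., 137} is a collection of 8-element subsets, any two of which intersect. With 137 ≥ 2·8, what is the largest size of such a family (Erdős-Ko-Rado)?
max |F| = C(136, 7) = 145944307080

The Erdős-Ko-Rado theorem states: for n ≥ 2k, an intersecting family of k-subsets of an n-element set has size at most C(n − 1, k − 1), with equality for 'star' families {A ⊆ [n] : |A| = k, i ∈ A} (fix an element i). For n = 137, k = 8: C(136, 7) = 145944307080.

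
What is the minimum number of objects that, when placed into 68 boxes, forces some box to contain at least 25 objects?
n = (25 − 1)·68 + 1 = 1633

By the generalised pigeonhole principle, to guarantee some box contains ≥ r objects we need more than (r − 1) · k objects total. Threshold: n = (r − 1) · k + 1. With r = 25 and k = 68: n = 24 · 68 + 1 = 1632 + 1 = 1633. For n = 1632 = 24 · 68, we can put exactly 24 objects in every box, avoiding 25 in any single one — so 1633 is tight.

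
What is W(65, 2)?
W(65, 2) = 65 + 1 = 66

A 2-term AP is any pair of integers, so a monochromatic 2-AP exists iff some colour is used at least twice. With 65 colours, the colouring i ↦ i on {1, ..., 65} uses each colour once, avoiding any monochromatic pair, so W(65, 2) > 65. For {1, ..., 66}, pigeonhole forces two integers of the same colour, which form a monochromatic 2-AP. Hence W(65, 2) = 66.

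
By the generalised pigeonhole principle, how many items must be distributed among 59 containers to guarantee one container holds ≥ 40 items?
n = (40 − 1)·59 + 1 = 2302

By the generalised pigeonhole principle, to guarantee some box contains ≥ r objects we need more than (r − 1) · k objects total. Threshold: n = (r − 1) · k + 1. With r = 40 and k = 59: n = 39 · 59 + 1 = 2301 + 1 = 2302. For n = 2301 = 39 · 59, we can put exactly 39 objects in every box, avoiding 40 in any single one — so 2302 is tight.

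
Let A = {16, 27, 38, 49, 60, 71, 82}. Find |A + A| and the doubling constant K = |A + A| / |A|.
K = |A + A| / |A| = 13/7

Enumerate A + A = {a + b : a, b ∈ A}. With |A| = 7, there are |A|^2 = 49 ordered sum pairs; collecting distinct values, A + A = {32, 43, 54, 65, 76, 87, 98, 109, 120, 131, 142, 153, 164}, so |A + A| = 13. Thus K = 13/7. Here |A + A| = 2|A| − 1 = 13, the minimum possible — so K = 13/7 is minimal, which holds iff A is an arithmetic progression.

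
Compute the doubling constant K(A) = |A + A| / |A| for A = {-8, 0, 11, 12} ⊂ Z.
K = |A + A| / |A| = 10/4 = 5/2

Enumerate A + A = {a + b : a, b ∈ A}. With |A| = 4, there are |A|^2 = 16 ordered sum pairs; collecting distinct values, A + A = {-16, -8, 0, 3, 4, 11, 12, 22, 23, 24}, so |A + A| = 10. Thus K = 10/4 = 5/2. For comparison, the minimum possible |A + A| over all 4-element sets is 2·4 − 1 = 7 (so min K = 7/4), attained only by arithmetic progressions.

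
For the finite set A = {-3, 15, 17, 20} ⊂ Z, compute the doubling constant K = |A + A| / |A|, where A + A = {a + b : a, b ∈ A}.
K = |A + A| / |A| = 10/4 = 5/2

Enumerate A + A = {a + b : a, b ∈ A}. With |A| = 4, there are |A|^2 = 16 ordered sum pairs; collecting distinct values, A + A = {-6, 12, 14, 17, 30, 32, 34, 35, 37, 40}, so |A + A| = 10. Thus K = 10/4 = 5/2. For comparison, the minimum possible |A + A| over all 4-element sets is 2·4 − 1 = 7 (so min K = 7/4), attained only by arithmetic progressions.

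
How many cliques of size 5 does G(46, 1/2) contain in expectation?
E[# K_5] = C(46, 5) · (1/2)^C(5, 2) = 1370754 / 2^10 = 685377/512 ≈ 1338.626953

For each 5-subset S of vertices (there are C(46, 5) = 1370754 such S), let X_S = 1 if S induces a K_5 (all C(5, 2) = 10 edges present). Then P(X_S = 1) = (1/2)^10 = 1/1024. By linearity of expectation, E[# K_5] = C(46, 5) · (1/2)^10 = 1370754 / 1024 = 685377/512 ≈ 1338.626953.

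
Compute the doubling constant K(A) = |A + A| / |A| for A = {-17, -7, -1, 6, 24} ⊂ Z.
K = |A + A| / |A| = 15/5 = 3

Enumerate A + A = {a + b : a, b ∈ A}. With |A| = 5, there are |A|^2 = 25 ordered sum pairs; collecting distinct values, A + A = {-34, -24, -18, -14, -11, -8, -2, -1, 5, 7, 12, 17, 23, 30, 48}, so |A + A| = 15. Thus K = 15/5 = 3. For comparison, the minimum possible |A + A| over all 5-element sets is 2·5 − 1 = 9 (so min K = 9/5), attained only by arithmetic progressions.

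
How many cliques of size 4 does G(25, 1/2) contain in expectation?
E[# K_4] = C(25, 4) · (1/2)^C(4, 2) = 12650 / 2^6 = 6325/32 = 197.65625

For each 4-subset S of vertices (there are C(25, 4) = 12650 such S), let X_S = 1 if S induces a K_4 (all C(4, 2) = 6 edges present). Then P(X_S = 1) = (1/2)^6 = 1/64. By linearity of expectation, E[# K_4] = C(25, 4) · (1/2)^6 = 12650 / 64 = 6325/32 = 197.65625.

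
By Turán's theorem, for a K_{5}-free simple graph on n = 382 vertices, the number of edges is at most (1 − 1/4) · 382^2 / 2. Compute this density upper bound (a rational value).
Turán density bound = (3/4) · 382^2/2 = 109443/2 ≈ 54721.5

Turán's theorem: ex(n, K_{r+1}) is achieved by the complete r-partite Turán graph T(n, r) with parts as balanced as possible, and is at most (1 − 1/r) · n^2/2. For r = 4, n = 382: the density bound is (3/4) · 145924/2 = 109443/2 ≈ 54721.5. The integer-valued extremum is e(T(382, 4)) = 54721, which is strictly less than the density bound 109443/2 since 4 ∤ 382 (the parts of T(382, 4) cannot all be equal).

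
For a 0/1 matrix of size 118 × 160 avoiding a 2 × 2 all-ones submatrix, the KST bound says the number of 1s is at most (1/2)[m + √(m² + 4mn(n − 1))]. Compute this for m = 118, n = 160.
z(118, 160; 2, 2) ≤ (1/2)[118 + √(118² + 4·118·160·159)] = (1/2)[118 + √12021604] = 1792.6092

Kővári–Sós–Turán: let r_1, ..., r_118 be the row sums and z = Σ r_i the total number of 1s. Each pair of columns can share at most one row with both entries 1 (else a 2×2 all-ones block appears), so Σ_i C(r_i, 2) ≤ C(160, 2) = 12720. By convexity Σ_i C(r_i, 2) ≥ 118·C(z/118, 2) = z(z − 118)/(2·118), giving z² − 118z − 118·160·159 ≤ 0 and hence z ≤ (1/2)[118 + √(13924 + 4·3001920)] = (1/2)[118 + √12021604] ≈ (1/2)(118 + 3467.2185) = 1792.6092.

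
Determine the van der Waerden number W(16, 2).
W(16, 2) = 16 + 1 = 17

A 2-term AP is any pair of integers, so a monochromatic 2-AP exists iff some colour is used at least twice. With 16 colours, the colouring i ↦ i on {1, ..., 16} uses each colour once, avoiding any monochromatic pair, so W(16, 2) > 16. For {1, ..., 17}, pigeonhole forces two integers of the same colour, which form a monochromatic 2-AP. Hence W(16, 2) = 17.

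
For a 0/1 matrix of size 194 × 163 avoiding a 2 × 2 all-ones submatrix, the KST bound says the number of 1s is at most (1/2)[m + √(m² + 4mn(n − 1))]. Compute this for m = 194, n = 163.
z(194, 163; 2, 2) ≤ (1/2)[194 + √(194² + 4·194·163·162)] = (1/2)[194 + √20528692] = 2362.43

Kővári–Sós–Turán: let r_1, ..., r_194 be the row sums and z = Σ r_i the total number of 1s. Each pair of columns can share at most one row with both entries 1 (else a 2×2 all-ones block appears), so Σ_i C(r_i, 2) ≤ C(163, 2) = 13203. By convexity Σ_i C(r_i, 2) ≥ 194·C(z/194, 2) = z(z − 194)/(2·194), giving z² − 194z − 194·163·162 ≤ 0 and hence z ≤ (1/2)[194 + √(37636 + 4·5122764)] = (1/2)[194 + √20528692] ≈ (1/2)(194 + 4530.86) = 2362.43.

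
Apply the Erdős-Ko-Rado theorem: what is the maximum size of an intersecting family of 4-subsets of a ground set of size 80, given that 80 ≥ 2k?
max |F| = C(79, 3) = 79079

Erdős-Ko-Rado (1961): when n ≥ 2k, max |F| = C(n−1, k−1). The bound is attained by the star {A : i ∈ A} for any fixed i ∈ [n]. Here C(80−1, 4−1) = C(79, 3) = 79079.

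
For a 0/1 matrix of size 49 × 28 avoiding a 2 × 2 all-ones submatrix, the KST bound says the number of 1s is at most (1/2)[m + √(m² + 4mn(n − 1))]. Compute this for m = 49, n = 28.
z(49, 28; 2, 2) ≤ (1/2)[49 + √(49² + 4·49·28·27)] = (1/2)[49 + √150577] = 218.5213

Kővári–Sós–Turán: let r_1, ..., r_49 be the row sums and z = Σ r_i the total number of 1s. Each pair of columns can share at most one row with both entries 1 (else a 2×2 all-ones block appears), so Σ_i C(r_i, 2) ≤ C(28, 2) = 378. By convexity Σ_i C(r_i, 2) ≥ 49·C(z/49, 2) = z(z − 49)/(2·49), giving z² − 49z − 49·28·27 ≤ 0 and hence z ≤ (1/2)[49 + √(2401 + 4·37044)] = (1/2)[49 + √150577] ≈ (1/2)(49 + 388.0425) = 218.5213.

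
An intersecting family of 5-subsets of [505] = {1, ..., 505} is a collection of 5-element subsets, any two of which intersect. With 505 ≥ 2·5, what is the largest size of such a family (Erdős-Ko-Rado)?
max |F| = C(504, 4) = 2656615626

The Erdős-Ko-Rado theorem states: for n ≥ 2k, an intersecting family of k-subsets of an n-element set has size at most C(n − 1, k − 1), with equality for 'star' families {A ⊆ [n] : |A| = k, i ∈ A} (fix an element i). For n = 505, k = 5: C(504, 4) = 2656615626.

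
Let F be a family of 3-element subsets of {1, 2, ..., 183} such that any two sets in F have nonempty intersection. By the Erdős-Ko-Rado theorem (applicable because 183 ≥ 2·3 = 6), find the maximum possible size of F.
max |F| = C(182, 2) = 16471

Erdős-Ko-Rado (1961): when n ≥ 2k, max |F| = C(n−1, k−1). The bound is attained by the star {A : i ∈ A} for any fixed i ∈ [n]. Here C(183−1, 3−1) = C(182, 2) = 16471.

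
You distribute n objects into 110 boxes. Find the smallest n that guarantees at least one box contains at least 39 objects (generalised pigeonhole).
n = (39 − 1)·110 + 1 = 4181

By the generalised pigeonhole principle, to guarantee some box contains ≥ r objects we need more than (r − 1) · k objects total. Threshold: n = (r − 1) · k + 1. With r = 39 and k = 110: n = 38 · 110 + 1 = 4180 + 1 = 4181. For n = 4180 = 38 · 110, we can put exactly 38 objects in every box, avoiding 39 in any single one — so 4181 is tight.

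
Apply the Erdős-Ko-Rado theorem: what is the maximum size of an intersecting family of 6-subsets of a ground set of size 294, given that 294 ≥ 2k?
max |F| = C(293, 5) = 17388337273

Erdős-Ko-Rado (1961): when n ≥ 2k, max |F| = C(n−1, k−1). The bound is attained by the star {A : i ∈ A} for any fixed i ∈ [n]. Here C(294−1, 6−1) = C(293, 5) = 17388337273.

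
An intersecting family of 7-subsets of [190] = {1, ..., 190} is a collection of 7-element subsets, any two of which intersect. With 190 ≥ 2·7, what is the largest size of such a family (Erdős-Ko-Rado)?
max |F| = C(189, 6) = 58429377468

The Erdős-Ko-Rado theorem states: for n ≥ 2k, an intersecting family of k-subsets of an n-element set has size at most C(n − 1, k − 1), with equality for 'star' families {A ⊆ [n] : |A| = k, i ∈ A} (fix an element i). For n = 190, k = 7: C(189, 6) = 58429377468.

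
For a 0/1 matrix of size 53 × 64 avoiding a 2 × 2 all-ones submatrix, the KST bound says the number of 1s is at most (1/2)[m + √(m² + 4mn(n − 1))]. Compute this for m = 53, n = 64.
z(53, 64; 2, 2) ≤ (1/2)[53 + √(53² + 4·53·64·63)] = (1/2)[53 + √857593] = 489.5316

Kővári–Sós–Turán: let r_1, ..., r_53 be the row sums and z = Σ r_i the total number of 1s. Each pair of columns can share at most one row with both entries 1 (else a 2×2 all-ones block appears), so Σ_i C(r_i, 2) ≤ C(64, 2) = 2016. By convexity Σ_i C(r_i, 2) ≥ 53·C(z/53, 2) = z(z − 53)/(2·53), giving z² − 53z − 53·64·63 ≤ 0 and hence z ≤ (1/2)[53 + √(2809 + 4·213696)] = (1/2)[53 + √857593] ≈ (1/2)(53 + 926.0632) = 489.5316.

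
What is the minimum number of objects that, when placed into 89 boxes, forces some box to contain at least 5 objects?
n = (5 − 1)·89 + 1 = 357

By the generalised pigeonhole principle, to guarantee some box contains ≥ r objects we need more than (r − 1) · k objects total. Threshold: n = (r − 1) · k + 1. With r = 5 and k = 89: n = 4 · 89 + 1 = 356 + 1 = 357. For n = 356 = 4 · 89, we can put exactly 4 objects in every box, avoiding 5 in any single one — so 357 is tight.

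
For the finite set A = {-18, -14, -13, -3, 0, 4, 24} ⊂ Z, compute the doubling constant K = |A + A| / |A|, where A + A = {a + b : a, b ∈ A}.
K = |A + A| / |A| = 27/7

Enumerate A + A = {a + b : a, b ∈ A}. With |A| = 7, there are |A|^2 = 49 ordered sum pairs; collecting distinct values, A + A = {-36, -32, -31, -28, -27, -26, -21, -18, -17, -16, -14, -13, -10, -9, -6, -3, 0, 1, 4, 6, 8, 10, 11, 21, 24, 28, 48}, so |A + A| = 27. Thus K = 27/7. For comparison, the minimum possible |A + A| over all 7-element sets is 2·7 − 1 = 13 (so min K = 13/7), attained only by arithmetic progressions.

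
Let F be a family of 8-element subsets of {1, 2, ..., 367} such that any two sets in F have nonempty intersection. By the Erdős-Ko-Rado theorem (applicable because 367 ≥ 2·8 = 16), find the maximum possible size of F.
max |F| = C(366, 7) = 164766795490440

The Erdős-Ko-Rado theorem states: for n ≥ 2k, an intersecting family of k-subsets of an n-element set has size at most C(n − 1, k − 1), with equality for 'star' families {A ⊆ [n] : |A| = k, i ∈ A} (fix an element i). For n = 367, k = 8: C(366, 7) = 164766795490440.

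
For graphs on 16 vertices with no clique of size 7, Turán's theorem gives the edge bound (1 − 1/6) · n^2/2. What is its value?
Turán density bound = (5/6) · 16^2/2 = 320/3 ≈ 106.6667

Turán's theorem: ex(n, K_{r+1}) is achieved by the complete r-partite Turán graph T(n, r) with parts as balanced as possible, and is at most (1 − 1/r) · n^2/2. For r = 6, n = 16: the density bound is (5/6) · 256/2 = 320/3 ≈ 106.6667. The integer-valued extremum is e(T(16, 6)) = 106, which is strictly less than the density bound 320/3 since 6 ∤ 16 (the parts of T(16, 6) cannot all be equal).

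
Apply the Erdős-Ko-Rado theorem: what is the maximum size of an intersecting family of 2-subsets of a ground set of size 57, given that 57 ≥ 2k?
max |F| = C(56, 1) = 56

Erdős-Ko-Rado (1961): when n ≥ 2k, max |F| = C(n−1, k−1). The bound is attained by the star {A : i ∈ A} for any fixed i ∈ [n]. Here C(57−1, 2−1) = C(56, 1) = 56.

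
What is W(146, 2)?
W(146, 2) = 146 + 1 = 147

A 2-term AP is any pair of integers, so a monochromatic 2-AP exists iff some colour is used at least twice. With 146 colours, the colouring i ↦ i on {1, ..., 146} uses each colour once, avoiding any monochromatic pair, so W(146, 2) > 146. For {1, ..., 147}, pigeonhole forces two integers of the same colour, which form a monochromatic 2-AP. Hence W(146, 2) = 147.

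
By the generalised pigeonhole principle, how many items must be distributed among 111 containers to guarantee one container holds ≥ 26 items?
n = (26 − 1)·111 + 1 = 2776

By the generalised pigeonhole principle, to guarantee some box contains ≥ r objects we need more than (r − 1) · k objects total. Threshold: n = (r − 1) · k + 1. With r = 26 and k = 111: n = 25 · 111 + 1 = 2775 + 1 = 2776. For n = 2775 = 25 · 111, we can put exactly 25 objects in every box, avoiding 26 in any single one — so 2776 is tight.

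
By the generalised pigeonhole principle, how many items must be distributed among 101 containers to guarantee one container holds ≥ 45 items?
n = (45 − 1)·101 + 1 = 4445

By the generalised pigeonhole principle, to guarantee some box contains ≥ r objects we need more than (r − 1) · k objects total. Threshold: n = (r − 1) · k + 1. With r = 45 and k = 101: n = 44 · 101 + 1 = 4444 + 1 = 4445. For n = 4444 = 44 · 101, we can put exactly 44 objects in every box, avoiding 45 in any single one — so 4445 is tight.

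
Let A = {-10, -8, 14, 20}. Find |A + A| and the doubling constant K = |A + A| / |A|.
K = |A + A| / |A| = 10/4 = 5/2

Enumerate A + A = {a + b : a, b ∈ A}. With |A| = 4, there are |A|^2 = 16 ordered sum pairs; collecting distinct values, A + A = {-20, -18, -16, 4, 6, 10, 12, 28, 34, 40}, so |A + A| = 10. Thus K = 10/4 = 5/2. For comparison, the minimum possible |A + A| over all 4-element sets is 2·4 − 1 = 7 (so min K = 7/4), attained only by arithmetic progressions.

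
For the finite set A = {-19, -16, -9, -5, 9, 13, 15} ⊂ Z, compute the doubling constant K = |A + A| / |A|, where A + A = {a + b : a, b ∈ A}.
K = |A + A| / |A| = 26/7

Enumerate A + A = {a + b : a, b ∈ A}. With |A| = 7, there are |A|^2 = 49 ordered sum pairs; collecting distinct values, A + A = {-38, -35, -32, -28, -25, -24, -21, -18, -14, -10, -7, -6, -4, -3, -1, 0, 4, 6, 8, 10, 18, 22, 24, 26, 28, 30}, so |A + A| = 26. Thus K = 26/7. For comparison, the minimum possible |A + A| over all 7-element sets is 2·7 − 1 = 13 (so min K = 13/7), attained only by arithmetic progressions.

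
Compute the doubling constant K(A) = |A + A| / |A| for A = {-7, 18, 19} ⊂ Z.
K = |A + A| / |A| = 6/3 = 2

Enumerate A + A = {a + b : a, b ∈ A}. With |A| = 3, there are |A|^2 = 9 ordered sum pairs; collecting distinct values, A + A = {-14, 11, 12, 36, 37, 38}, so |A + A| = 6. Thus K = 6/3 = 2. For comparison, the minimum possible |A + A| over all 3-element sets is 2·3 − 1 = 5 (so min K = 5/3), attained only by arithmetic progressions.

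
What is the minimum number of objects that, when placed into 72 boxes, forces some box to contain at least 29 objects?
n = (29 − 1)·72 + 1 = 2017

By the generalised pigeonhole principle, to guarantee some box contains ≥ r objects we need more than (r − 1) · k objects total. Threshold: n = (r − 1) · k + 1. With r = 29 and k = 72: n = 28 · 72 + 1 = 2016 + 1 = 2017. For n = 2016 = 28 · 72, we can put exactly 28 objects in every box, avoiding 29 in any single one — so 2017 is tight.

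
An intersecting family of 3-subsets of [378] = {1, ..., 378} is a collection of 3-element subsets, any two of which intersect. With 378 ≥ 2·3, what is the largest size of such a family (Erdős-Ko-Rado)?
max |F| = C(377, 2) = 70876

Erdős-Ko-Rado (1961): when n ≥ 2k, max |F| = C(n−1, k−1). The bound is attained by the star {A : i ∈ A} for any fixed i ∈ [n]. Here C(378−1, 3−1) = C(377, 2) = 70876.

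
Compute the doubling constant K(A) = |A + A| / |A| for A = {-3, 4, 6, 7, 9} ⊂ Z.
K = |A + A| / |A| = 14/5

Enumerate A + A = {a + b : a, b ∈ A}. With |A| = 5, there are |A|^2 = 25 ordered sum pairs; collecting distinct values, A + A = {-6, 1, 3, 4, 6, 8, 10, 11, 12, 13, 14, 15, 16, 18}, so |A + A| = 14. Thus K = 14/5. For comparison, the minimum possible |A + A| over all 5-element sets is 2·5 − 1 = 9 (so min K = 9/5), attained only by arithmetic progressions.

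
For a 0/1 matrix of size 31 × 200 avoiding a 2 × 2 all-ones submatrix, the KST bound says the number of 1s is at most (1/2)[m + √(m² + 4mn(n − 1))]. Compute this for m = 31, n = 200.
z(31, 200; 2, 2) ≤ (1/2)[31 + √(31² + 4·31·200·199)] = (1/2)[31 + √4936161] = 1126.3736

Kővári–Sós–Turán: let r_1, ..., r_31 be the row sums and z = Σ r_i the total number of 1s. Each pair of columns can share at most one row with both entries 1 (else a 2×2 all-ones block appears), so Σ_i C(r_i, 2) ≤ C(200, 2) = 19900. By convexity Σ_i C(r_i, 2) ≥ 31·C(z/31, 2) = z(z − 31)/(2·31), giving z² − 31z − 31·200·199 ≤ 0 and hence z ≤ (1/2)[31 + √(961 + 4·1233800)] = (1/2)[31 + √4936161] ≈ (1/2)(31 + 2221.7473) = 1126.3736.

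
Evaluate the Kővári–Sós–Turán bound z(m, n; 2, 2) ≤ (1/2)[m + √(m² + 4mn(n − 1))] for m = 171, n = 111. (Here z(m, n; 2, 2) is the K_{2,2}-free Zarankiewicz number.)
z(171, 111; 2, 2) ≤ (1/2)[171 + √(171² + 4·171·111·110)] = (1/2)[171 + √8380881] = 1532.9876

Kővári–Sós–Turán: let r_1, ..., r_171 be the row sums and z = Σ r_i the total number of 1s. Each pair of columns can share at most one row with both entries 1 (else a 2×2 all-ones block appears), so Σ_i C(r_i, 2) ≤ C(111, 2) = 6105. By convexity Σ_i C(r_i, 2) ≥ 171·C(z/171, 2) = z(z − 171)/(2·171), giving z² − 171z − 171·111·110 ≤ 0 and hence z ≤ (1/2)[171 + √(29241 + 4·2087910)] = (1/2)[171 + √8380881] ≈ (1/2)(171 + 2894.9751) = 1532.9876.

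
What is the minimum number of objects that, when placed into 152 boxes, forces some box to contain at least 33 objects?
n = (33 − 1)·152 + 1 = 4865

By the generalised pigeonhole principle, to guarantee some box contains ≥ r objects we need more than (r − 1) · k objects total. Threshold: n = (r − 1) · k + 1. With r = 33 and k = 152: n = 32 · 152 + 1 = 4864 + 1 = 4865. For n = 4864 = 32 · 152, we can put exactly 32 objects in every box, avoiding 33 in any single one — so 4865 is tight.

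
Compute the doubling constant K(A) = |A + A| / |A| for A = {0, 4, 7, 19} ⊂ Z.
K = |A + A| / |A| = 10/4 = 5/2

Enumerate A + A = {a + b : a, b ∈ A}. With |A| = 4, there are |A|^2 = 16 ordered sum pairs; collecting distinct values, A + A = {0, 4, 7, 8, 11, 14, 19, 23, 26, 38}, so |A + A| = 10. Thus K = 10/4 = 5/2. For comparison, the minimum possible |A + A| over all 4-element sets is 2·4 − 1 = 7 (so min K = 7/4), attained only by arithmetic progressions.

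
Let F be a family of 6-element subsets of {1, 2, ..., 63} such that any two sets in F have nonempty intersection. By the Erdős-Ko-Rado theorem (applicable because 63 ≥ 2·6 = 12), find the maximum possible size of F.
max |F| = C(62, 5) = 6471002

The Erdős-Ko-Rado theorem states: for n ≥ 2k, an intersecting family of k-subsets of an n-element set has size at most C(n − 1, k − 1), with equality for 'star' families {A ⊆ [n] : |A| = k, i ∈ A} (fix an element i). For n = 63, k = 6: C(62, 5) = 6471002.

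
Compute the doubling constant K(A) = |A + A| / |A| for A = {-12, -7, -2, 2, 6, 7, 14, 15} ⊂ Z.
K = |A + A| / |A| = 28/8 = 7/2

Enumerate A + A = {a + b : a, b ∈ A}. With |A| = 8, there are |A|^2 = 64 ordered sum pairs; collecting distinct values, A + A = {-24, -19, -14, -10, -9, -6, -5, -4, -1, 0, 2, 3, 4, 5, 7, 8, 9, 12, 13, 14, 16, 17, 20, 21, 22, 28, 29, 30}, so |A + A| = 28. Thus K = 28/8 = 7/2. For comparison, the minimum possible |A + A| over all 8-element sets is 2·8 − 1 = 15 (so min K = 15/8), attained only by arithmetic progressions.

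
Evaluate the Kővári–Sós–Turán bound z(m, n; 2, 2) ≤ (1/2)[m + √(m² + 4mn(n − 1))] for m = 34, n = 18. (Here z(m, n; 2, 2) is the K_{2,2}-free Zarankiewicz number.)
z(34, 18; 2, 2) ≤ (1/2)[34 + √(34² + 4·34·18·17)] = (1/2)[34 + √42772] = 120.407

Kővári–Sós–Turán: let r_1, ..., r_34 be the row sums and z = Σ r_i the total number of 1s. Each pair of columns can share at most one row with both entries 1 (else a 2×2 all-ones block appears), so Σ_i C(r_i, 2) ≤ C(18, 2) = 153. By convexity Σ_i C(r_i, 2) ≥ 34·C(z/34, 2) = z(z − 34)/(2·34), giving z² − 34z − 34·18·17 ≤ 0 and hence z ≤ (1/2)[34 + √(1156 + 4·10404)] = (1/2)[34 + √42772] ≈ (1/2)(34 + 206.8139) = 120.407.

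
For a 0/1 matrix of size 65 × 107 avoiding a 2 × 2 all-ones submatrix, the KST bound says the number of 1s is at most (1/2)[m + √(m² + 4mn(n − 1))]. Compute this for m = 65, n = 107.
z(65, 107; 2, 2) ≤ (1/2)[65 + √(65² + 4·65·107·106)] = (1/2)[65 + √2953145] = 891.7359

Kővári–Sós–Turán: let r_1, ..., r_65 be the row sums and z = Σ r_i the total number of 1s. Each pair of columns can share at most one row with both entries 1 (else a 2×2 all-ones block appears), so Σ_i C(r_i, 2) ≤ C(107, 2) = 5671. By convexity Σ_i C(r_i, 2) ≥ 65·C(z/65, 2) = z(z − 65)/(2·65), giving z² − 65z − 65·107·106 ≤ 0 and hence z ≤ (1/2)[65 + √(4225 + 4·737230)] = (1/2)[65 + √2953145] ≈ (1/2)(65 + 1718.4717) = 891.7359.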